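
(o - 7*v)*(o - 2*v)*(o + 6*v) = o^3 - 3*o^2*v - 40*o*v^2 + 84*v^3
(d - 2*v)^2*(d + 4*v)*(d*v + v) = d^4*v + d^3*v - 12*d^2*v^3 + 16*d*v^4 - 12*d*v^3 + 16*v^4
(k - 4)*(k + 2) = k^2 - 2*k - 8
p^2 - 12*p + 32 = (p - 8)*(p - 4)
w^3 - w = w*(w - 1)*(w + 1)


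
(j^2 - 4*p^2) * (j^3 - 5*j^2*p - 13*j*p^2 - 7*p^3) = j^5 - 5*j^4*p - 17*j^3*p^2 + 13*j^2*p^3 + 52*j*p^4 + 28*p^5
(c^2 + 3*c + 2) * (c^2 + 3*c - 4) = c^4 + 6*c^3 + 7*c^2 - 6*c - 8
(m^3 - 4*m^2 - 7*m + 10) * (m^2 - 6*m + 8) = m^5 - 10*m^4 + 25*m^3 + 20*m^2 - 116*m + 80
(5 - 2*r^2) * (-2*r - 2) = 4*r^3 + 4*r^2 - 10*r - 10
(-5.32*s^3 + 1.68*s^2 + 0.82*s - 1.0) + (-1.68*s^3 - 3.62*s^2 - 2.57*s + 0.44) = -7.0*s^3 - 1.94*s^2 - 1.75*s - 0.56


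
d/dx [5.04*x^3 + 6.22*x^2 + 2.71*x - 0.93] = 15.12*x^2 + 12.44*x + 2.71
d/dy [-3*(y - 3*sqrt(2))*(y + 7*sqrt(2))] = -6*y - 12*sqrt(2)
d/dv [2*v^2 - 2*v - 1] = 4*v - 2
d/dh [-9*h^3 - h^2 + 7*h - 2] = -27*h^2 - 2*h + 7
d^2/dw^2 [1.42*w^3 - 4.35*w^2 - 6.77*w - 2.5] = 8.52*w - 8.7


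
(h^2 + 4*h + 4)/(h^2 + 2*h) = (h + 2)/h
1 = 1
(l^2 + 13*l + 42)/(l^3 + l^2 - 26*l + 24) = (l + 7)/(l^2 - 5*l + 4)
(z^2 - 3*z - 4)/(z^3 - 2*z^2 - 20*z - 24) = (-z^2 + 3*z + 4)/(-z^3 + 2*z^2 + 20*z + 24)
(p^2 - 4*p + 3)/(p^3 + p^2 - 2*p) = (p - 3)/(p*(p + 2))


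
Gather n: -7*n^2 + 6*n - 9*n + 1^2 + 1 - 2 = -7*n^2 - 3*n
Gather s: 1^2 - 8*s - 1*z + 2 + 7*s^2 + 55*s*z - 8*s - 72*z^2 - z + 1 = 7*s^2 + s*(55*z - 16) - 72*z^2 - 2*z + 4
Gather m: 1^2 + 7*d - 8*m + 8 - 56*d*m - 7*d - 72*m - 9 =m*(-56*d - 80)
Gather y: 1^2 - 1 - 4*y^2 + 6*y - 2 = -4*y^2 + 6*y - 2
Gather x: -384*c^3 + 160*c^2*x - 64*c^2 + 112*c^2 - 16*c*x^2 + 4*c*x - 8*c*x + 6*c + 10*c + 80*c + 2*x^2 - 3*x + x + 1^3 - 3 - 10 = -384*c^3 + 48*c^2 + 96*c + x^2*(2 - 16*c) + x*(160*c^2 - 4*c - 2) - 12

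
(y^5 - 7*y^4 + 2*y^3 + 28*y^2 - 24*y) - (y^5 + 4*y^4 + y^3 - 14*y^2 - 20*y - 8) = -11*y^4 + y^3 + 42*y^2 - 4*y + 8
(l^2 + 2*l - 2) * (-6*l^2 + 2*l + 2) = -6*l^4 - 10*l^3 + 18*l^2 - 4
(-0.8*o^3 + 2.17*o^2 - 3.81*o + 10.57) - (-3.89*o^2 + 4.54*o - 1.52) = -0.8*o^3 + 6.06*o^2 - 8.35*o + 12.09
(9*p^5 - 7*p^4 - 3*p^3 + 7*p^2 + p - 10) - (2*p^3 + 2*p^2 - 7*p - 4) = 9*p^5 - 7*p^4 - 5*p^3 + 5*p^2 + 8*p - 6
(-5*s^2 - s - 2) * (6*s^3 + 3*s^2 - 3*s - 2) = -30*s^5 - 21*s^4 + 7*s^2 + 8*s + 4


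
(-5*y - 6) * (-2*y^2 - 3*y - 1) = 10*y^3 + 27*y^2 + 23*y + 6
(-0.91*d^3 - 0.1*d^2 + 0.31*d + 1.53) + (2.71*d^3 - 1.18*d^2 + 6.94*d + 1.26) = 1.8*d^3 - 1.28*d^2 + 7.25*d + 2.79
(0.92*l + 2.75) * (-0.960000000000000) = -0.8832*l - 2.64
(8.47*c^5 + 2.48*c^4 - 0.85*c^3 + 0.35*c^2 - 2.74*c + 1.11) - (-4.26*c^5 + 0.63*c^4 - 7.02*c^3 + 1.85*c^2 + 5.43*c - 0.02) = 12.73*c^5 + 1.85*c^4 + 6.17*c^3 - 1.5*c^2 - 8.17*c + 1.13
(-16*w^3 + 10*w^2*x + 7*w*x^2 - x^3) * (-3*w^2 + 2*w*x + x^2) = 48*w^5 - 62*w^4*x - 17*w^3*x^2 + 27*w^2*x^3 + 5*w*x^4 - x^5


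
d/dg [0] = 0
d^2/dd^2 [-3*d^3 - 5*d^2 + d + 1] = -18*d - 10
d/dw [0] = 0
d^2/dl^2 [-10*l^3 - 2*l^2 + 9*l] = -60*l - 4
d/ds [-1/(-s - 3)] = -1/(s + 3)^2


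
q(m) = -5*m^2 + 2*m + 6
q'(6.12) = -59.20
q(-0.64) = 2.67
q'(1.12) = -9.20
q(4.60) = -90.60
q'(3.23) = -30.30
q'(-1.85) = 20.50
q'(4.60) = -44.00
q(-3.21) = -51.94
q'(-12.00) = 122.00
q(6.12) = -169.03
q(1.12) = 1.97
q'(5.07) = -48.70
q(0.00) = 6.00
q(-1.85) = -14.81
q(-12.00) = -738.00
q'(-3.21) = 34.10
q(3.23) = -39.70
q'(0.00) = 2.00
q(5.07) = -112.38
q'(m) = 2 - 10*m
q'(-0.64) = 8.40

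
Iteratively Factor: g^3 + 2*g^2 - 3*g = (g - 1)*(g^2 + 3*g) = (g - 1)*(g + 3)*(g)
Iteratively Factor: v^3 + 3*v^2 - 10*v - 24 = (v - 3)*(v^2 + 6*v + 8) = (v - 3)*(v + 2)*(v + 4)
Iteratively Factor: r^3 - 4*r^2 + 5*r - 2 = (r - 2)*(r^2 - 2*r + 1) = (r - 2)*(r - 1)*(r - 1)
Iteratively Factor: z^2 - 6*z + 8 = (z - 2)*(z - 4)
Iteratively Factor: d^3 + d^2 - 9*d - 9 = (d + 1)*(d^2 - 9) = (d - 3)*(d + 1)*(d + 3)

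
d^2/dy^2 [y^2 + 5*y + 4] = 2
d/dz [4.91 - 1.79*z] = -1.79000000000000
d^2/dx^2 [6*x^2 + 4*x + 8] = 12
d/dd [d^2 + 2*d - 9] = 2*d + 2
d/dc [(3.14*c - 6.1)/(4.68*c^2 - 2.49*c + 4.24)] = (-14.6952*c^2 + 57.096*c - 1.8754)/(21.9024*c^4 - 23.3064*c^3 + 45.8865*c^2 - 21.1152*c + 17.9776)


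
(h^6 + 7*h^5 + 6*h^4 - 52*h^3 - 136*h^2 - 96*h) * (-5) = -5*h^6 - 35*h^5 - 30*h^4 + 260*h^3 + 680*h^2 + 480*h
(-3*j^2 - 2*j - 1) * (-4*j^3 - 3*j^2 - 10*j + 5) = 12*j^5 + 17*j^4 + 40*j^3 + 8*j^2 - 5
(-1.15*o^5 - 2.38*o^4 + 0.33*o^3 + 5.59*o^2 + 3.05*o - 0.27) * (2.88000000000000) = -3.312*o^5 - 6.8544*o^4 + 0.9504*o^3 + 16.0992*o^2 + 8.784*o - 0.7776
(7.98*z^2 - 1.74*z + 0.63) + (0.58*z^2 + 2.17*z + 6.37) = 8.56*z^2 + 0.43*z + 7.0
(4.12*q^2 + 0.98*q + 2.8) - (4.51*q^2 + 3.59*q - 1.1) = -0.39*q^2 - 2.61*q + 3.9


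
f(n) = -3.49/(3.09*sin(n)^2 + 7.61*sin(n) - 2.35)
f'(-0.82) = 0.19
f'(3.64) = -0.51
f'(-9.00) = -0.65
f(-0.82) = 0.56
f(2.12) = -0.55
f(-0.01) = 1.44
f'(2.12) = -0.57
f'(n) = -3.49*(-6.18*sin(n)*cos(n) - 7.61*cos(n))/(3.09*sin(n)^2 + 7.61*sin(n) - 2.35)^2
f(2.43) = -0.89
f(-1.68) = 0.51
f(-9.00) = 0.70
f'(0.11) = 13.17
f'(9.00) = -18.79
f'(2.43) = -1.99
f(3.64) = 0.66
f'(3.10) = -6.67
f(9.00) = -2.66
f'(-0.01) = 4.48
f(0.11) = 2.36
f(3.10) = 1.72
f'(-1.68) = -0.01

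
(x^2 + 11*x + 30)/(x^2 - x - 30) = (x + 6)/(x - 6)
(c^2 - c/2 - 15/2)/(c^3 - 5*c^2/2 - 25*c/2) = (c - 3)/(c*(c - 5))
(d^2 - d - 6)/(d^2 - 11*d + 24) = (d + 2)/(d - 8)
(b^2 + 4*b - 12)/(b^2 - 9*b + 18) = (b^2 + 4*b - 12)/(b^2 - 9*b + 18)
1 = 1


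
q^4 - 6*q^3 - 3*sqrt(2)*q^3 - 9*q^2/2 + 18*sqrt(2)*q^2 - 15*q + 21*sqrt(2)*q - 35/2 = (q - 7)*(q + 1)*(q - 5*sqrt(2)/2)*(q - sqrt(2)/2)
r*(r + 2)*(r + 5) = r^3 + 7*r^2 + 10*r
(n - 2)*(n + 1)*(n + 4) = n^3 + 3*n^2 - 6*n - 8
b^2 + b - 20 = (b - 4)*(b + 5)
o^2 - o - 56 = (o - 8)*(o + 7)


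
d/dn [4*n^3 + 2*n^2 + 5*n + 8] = 12*n^2 + 4*n + 5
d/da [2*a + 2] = 2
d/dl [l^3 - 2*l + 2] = 3*l^2 - 2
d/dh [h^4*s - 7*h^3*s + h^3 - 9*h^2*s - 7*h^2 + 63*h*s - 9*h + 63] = 4*h^3*s - 21*h^2*s + 3*h^2 - 18*h*s - 14*h + 63*s - 9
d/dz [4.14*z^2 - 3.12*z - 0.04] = 8.28*z - 3.12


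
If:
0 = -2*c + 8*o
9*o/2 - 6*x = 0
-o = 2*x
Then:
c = 0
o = 0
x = 0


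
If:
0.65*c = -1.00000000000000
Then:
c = -1.54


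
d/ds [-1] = 0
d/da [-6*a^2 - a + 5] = -12*a - 1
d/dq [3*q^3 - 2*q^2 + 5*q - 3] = 9*q^2 - 4*q + 5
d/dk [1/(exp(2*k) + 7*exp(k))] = (-2*exp(k) - 7)*exp(-k)/(exp(k) + 7)^2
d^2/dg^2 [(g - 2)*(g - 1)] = 2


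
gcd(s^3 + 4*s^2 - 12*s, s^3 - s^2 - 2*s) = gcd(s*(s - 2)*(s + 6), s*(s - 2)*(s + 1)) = s^2 - 2*s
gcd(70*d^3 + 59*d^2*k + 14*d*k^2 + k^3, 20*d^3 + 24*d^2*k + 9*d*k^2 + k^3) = 10*d^2 + 7*d*k + k^2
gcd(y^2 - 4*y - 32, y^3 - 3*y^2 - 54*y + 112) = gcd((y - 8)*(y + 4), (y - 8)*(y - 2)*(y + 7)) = y - 8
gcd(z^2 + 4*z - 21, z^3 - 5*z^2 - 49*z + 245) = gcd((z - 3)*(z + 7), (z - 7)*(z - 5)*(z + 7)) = z + 7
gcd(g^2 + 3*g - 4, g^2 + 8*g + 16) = g + 4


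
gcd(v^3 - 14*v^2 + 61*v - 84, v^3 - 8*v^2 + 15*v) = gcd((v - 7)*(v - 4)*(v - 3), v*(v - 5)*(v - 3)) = v - 3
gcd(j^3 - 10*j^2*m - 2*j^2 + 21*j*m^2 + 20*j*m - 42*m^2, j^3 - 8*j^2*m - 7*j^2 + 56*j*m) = 1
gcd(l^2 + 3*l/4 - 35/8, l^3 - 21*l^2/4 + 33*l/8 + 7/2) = l - 7/4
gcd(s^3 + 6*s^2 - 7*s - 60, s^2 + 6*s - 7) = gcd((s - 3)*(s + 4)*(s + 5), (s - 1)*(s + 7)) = 1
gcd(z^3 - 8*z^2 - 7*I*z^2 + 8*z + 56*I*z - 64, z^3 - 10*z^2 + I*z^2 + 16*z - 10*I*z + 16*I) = z^2 + z*(-8 + I) - 8*I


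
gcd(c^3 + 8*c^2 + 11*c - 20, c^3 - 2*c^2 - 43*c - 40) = c + 5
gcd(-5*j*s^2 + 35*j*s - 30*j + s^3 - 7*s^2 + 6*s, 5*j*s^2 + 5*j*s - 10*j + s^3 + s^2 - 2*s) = s - 1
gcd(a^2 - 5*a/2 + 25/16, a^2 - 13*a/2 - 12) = 1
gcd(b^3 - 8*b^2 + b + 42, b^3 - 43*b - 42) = b - 7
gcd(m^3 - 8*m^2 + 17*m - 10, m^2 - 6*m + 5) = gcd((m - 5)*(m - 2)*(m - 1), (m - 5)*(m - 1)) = m^2 - 6*m + 5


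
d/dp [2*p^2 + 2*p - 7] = 4*p + 2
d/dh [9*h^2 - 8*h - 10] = 18*h - 8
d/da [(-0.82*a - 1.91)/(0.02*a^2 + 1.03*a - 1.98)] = (0.0164*a^2 + 0.0764*a + 3.5909)/(0.0004*a^4 + 0.0412*a^3 + 0.9817*a^2 - 4.0788*a + 3.9204)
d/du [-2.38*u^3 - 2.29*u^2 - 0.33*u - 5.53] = -7.14*u^2 - 4.58*u - 0.33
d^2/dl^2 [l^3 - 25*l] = 6*l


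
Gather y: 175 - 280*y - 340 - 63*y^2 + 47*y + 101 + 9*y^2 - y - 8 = -54*y^2 - 234*y - 72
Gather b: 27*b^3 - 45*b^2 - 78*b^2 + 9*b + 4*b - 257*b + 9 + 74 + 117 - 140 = 27*b^3 - 123*b^2 - 244*b + 60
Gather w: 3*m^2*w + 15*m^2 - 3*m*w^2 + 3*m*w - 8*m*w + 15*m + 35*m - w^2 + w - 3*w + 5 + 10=15*m^2 + 50*m + w^2*(-3*m - 1) + w*(3*m^2 - 5*m - 2) + 15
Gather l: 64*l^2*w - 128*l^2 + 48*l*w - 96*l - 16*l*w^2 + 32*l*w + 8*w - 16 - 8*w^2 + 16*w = l^2*(64*w - 128) + l*(-16*w^2 + 80*w - 96) - 8*w^2 + 24*w - 16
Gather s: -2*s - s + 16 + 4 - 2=18 - 3*s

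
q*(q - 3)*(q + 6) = q^3 + 3*q^2 - 18*q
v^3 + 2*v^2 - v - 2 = (v - 1)*(v + 1)*(v + 2)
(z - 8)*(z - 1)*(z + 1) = z^3 - 8*z^2 - z + 8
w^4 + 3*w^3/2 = w^3*(w + 3/2)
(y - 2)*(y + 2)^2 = y^3 + 2*y^2 - 4*y - 8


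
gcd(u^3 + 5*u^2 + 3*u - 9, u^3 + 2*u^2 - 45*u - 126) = u + 3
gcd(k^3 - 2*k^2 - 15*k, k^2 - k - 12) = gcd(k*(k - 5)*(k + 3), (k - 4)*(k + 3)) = k + 3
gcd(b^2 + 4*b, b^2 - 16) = b + 4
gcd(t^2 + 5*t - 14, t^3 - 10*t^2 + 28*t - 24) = t - 2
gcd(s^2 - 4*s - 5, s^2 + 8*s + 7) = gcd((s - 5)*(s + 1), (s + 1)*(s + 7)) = s + 1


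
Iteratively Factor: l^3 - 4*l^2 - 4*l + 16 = (l - 4)*(l^2 - 4) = (l - 4)*(l + 2)*(l - 2)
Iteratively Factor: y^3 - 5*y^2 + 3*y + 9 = (y + 1)*(y^2 - 6*y + 9) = (y - 3)*(y + 1)*(y - 3)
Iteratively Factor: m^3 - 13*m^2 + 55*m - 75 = (m - 5)*(m^2 - 8*m + 15) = (m - 5)*(m - 3)*(m - 5)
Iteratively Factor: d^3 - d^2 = (d)*(d^2 - d) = d*(d - 1)*(d)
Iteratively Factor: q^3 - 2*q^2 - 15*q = (q)*(q^2 - 2*q - 15) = q*(q + 3)*(q - 5)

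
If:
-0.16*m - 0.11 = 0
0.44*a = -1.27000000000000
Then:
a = -2.89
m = -0.69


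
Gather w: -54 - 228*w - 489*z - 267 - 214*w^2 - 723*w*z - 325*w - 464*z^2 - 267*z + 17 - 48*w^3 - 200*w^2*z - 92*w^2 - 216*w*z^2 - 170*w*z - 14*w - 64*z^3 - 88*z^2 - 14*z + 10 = -48*w^3 + w^2*(-200*z - 306) + w*(-216*z^2 - 893*z - 567) - 64*z^3 - 552*z^2 - 770*z - 294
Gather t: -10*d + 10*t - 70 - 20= -10*d + 10*t - 90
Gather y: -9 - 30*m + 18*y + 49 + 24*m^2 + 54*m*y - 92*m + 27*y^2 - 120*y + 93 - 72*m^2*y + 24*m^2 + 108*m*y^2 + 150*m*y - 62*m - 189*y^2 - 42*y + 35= 48*m^2 - 184*m + y^2*(108*m - 162) + y*(-72*m^2 + 204*m - 144) + 168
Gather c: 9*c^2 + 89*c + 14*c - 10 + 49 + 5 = 9*c^2 + 103*c + 44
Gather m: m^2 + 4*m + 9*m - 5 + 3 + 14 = m^2 + 13*m + 12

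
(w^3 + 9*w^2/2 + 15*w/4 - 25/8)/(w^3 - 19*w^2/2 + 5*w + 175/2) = (w^2 + 2*w - 5/4)/(w^2 - 12*w + 35)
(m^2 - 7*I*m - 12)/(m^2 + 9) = (m - 4*I)/(m + 3*I)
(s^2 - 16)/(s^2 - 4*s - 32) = (s - 4)/(s - 8)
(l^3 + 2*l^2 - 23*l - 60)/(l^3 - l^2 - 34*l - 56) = (l^2 - 2*l - 15)/(l^2 - 5*l - 14)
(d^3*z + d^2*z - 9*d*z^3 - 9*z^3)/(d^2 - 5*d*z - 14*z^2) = z*(-d^3 - d^2 + 9*d*z^2 + 9*z^2)/(-d^2 + 5*d*z + 14*z^2)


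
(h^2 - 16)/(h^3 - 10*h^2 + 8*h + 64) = (h + 4)/(h^2 - 6*h - 16)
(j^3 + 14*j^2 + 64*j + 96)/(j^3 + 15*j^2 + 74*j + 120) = (j + 4)/(j + 5)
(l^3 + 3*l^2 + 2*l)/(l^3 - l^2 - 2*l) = (l + 2)/(l - 2)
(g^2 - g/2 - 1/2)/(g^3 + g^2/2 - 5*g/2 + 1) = (2*g + 1)/(2*g^2 + 3*g - 2)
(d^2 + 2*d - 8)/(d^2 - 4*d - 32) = (d - 2)/(d - 8)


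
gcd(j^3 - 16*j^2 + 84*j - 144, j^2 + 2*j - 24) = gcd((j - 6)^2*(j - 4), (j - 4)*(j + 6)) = j - 4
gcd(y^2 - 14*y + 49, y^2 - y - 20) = 1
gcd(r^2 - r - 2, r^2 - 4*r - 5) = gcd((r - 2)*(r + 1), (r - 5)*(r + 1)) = r + 1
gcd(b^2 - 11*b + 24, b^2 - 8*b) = b - 8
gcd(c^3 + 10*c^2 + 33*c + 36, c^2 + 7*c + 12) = c^2 + 7*c + 12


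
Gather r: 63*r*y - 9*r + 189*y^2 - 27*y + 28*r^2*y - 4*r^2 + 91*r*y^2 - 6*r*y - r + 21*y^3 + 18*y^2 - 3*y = r^2*(28*y - 4) + r*(91*y^2 + 57*y - 10) + 21*y^3 + 207*y^2 - 30*y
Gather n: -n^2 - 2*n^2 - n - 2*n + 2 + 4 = -3*n^2 - 3*n + 6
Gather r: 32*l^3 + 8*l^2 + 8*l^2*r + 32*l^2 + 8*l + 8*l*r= 32*l^3 + 40*l^2 + 8*l + r*(8*l^2 + 8*l)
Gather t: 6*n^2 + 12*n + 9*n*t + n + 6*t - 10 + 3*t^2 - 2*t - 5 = 6*n^2 + 13*n + 3*t^2 + t*(9*n + 4) - 15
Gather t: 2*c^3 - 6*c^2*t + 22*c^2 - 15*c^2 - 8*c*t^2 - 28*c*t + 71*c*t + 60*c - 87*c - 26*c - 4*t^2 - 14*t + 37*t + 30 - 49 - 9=2*c^3 + 7*c^2 - 53*c + t^2*(-8*c - 4) + t*(-6*c^2 + 43*c + 23) - 28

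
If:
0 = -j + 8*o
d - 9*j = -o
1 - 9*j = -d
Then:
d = 71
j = 8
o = 1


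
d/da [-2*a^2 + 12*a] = 12 - 4*a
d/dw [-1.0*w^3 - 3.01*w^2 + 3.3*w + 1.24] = -3.0*w^2 - 6.02*w + 3.3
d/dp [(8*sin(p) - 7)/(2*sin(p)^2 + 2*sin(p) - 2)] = (-8*sin(p)^2 + 14*sin(p) - 1)*cos(p)/(2*(sin(p) - cos(p)^2)^2)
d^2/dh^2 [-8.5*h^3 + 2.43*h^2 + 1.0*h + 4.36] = 4.86 - 51.0*h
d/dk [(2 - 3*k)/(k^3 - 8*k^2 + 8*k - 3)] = (6*k^3 - 30*k^2 + 32*k - 7)/(k^6 - 16*k^5 + 80*k^4 - 134*k^3 + 112*k^2 - 48*k + 9)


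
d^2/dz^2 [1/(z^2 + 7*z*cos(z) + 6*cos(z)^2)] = ((z^2 + 7*z*cos(z) + 6*cos(z)^2)*(7*z*cos(z) - 24*sin(z)^2 + 14*sin(z) + 10) + 2*(7*z*sin(z) - 2*z + 6*sin(2*z) - 7*cos(z))^2)/((z + cos(z))^3*(z + 6*cos(z))^3)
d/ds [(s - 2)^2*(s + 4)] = 3*s^2 - 12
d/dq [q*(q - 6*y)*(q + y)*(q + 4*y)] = 4*q^3 - 3*q^2*y - 52*q*y^2 - 24*y^3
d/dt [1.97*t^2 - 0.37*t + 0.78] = 3.94*t - 0.37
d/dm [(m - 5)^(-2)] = -2/(m - 5)^3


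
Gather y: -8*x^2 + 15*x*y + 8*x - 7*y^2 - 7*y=-8*x^2 + 8*x - 7*y^2 + y*(15*x - 7)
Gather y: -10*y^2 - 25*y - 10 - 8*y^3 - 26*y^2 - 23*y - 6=-8*y^3 - 36*y^2 - 48*y - 16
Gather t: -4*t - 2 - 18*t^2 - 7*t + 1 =-18*t^2 - 11*t - 1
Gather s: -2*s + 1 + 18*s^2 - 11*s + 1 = 18*s^2 - 13*s + 2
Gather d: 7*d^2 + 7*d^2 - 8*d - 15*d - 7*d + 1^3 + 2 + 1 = 14*d^2 - 30*d + 4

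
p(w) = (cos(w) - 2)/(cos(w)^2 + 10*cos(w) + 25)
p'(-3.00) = 0.02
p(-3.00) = -0.19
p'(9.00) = -0.06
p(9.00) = -0.17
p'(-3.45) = -0.05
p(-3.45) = -0.18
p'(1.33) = -0.06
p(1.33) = -0.06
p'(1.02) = -0.04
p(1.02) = -0.05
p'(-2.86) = 0.04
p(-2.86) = -0.18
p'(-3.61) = -0.06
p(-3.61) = -0.17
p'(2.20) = -0.09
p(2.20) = -0.13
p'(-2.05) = 0.09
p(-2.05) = -0.12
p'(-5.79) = -0.02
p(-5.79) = -0.03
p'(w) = (2*sin(w)*cos(w) + 10*sin(w))*(cos(w) - 2)/(cos(w)^2 + 10*cos(w) + 25)^2 - sin(w)/(cos(w)^2 + 10*cos(w) + 25) = (cos(w) - 9)*sin(w)/(cos(w) + 5)^3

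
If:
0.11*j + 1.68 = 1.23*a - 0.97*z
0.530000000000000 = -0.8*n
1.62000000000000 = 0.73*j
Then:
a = 0.788617886178862*z + 1.5643167390578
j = 2.22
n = -0.66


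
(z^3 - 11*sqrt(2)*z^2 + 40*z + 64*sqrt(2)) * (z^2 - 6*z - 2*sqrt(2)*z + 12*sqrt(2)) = z^5 - 13*sqrt(2)*z^4 - 6*z^4 + 84*z^3 + 78*sqrt(2)*z^3 - 504*z^2 - 16*sqrt(2)*z^2 - 256*z + 96*sqrt(2)*z + 1536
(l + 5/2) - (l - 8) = 21/2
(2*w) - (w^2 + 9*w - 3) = -w^2 - 7*w + 3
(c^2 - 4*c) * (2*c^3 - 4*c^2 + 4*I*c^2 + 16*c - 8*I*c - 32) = 2*c^5 - 12*c^4 + 4*I*c^4 + 32*c^3 - 24*I*c^3 - 96*c^2 + 32*I*c^2 + 128*c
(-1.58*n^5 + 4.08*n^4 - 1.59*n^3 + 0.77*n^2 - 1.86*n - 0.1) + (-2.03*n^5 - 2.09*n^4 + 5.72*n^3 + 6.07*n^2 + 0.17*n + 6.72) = -3.61*n^5 + 1.99*n^4 + 4.13*n^3 + 6.84*n^2 - 1.69*n + 6.62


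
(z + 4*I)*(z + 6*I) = z^2 + 10*I*z - 24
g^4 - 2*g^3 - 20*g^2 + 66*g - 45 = (g - 3)^2*(g - 1)*(g + 5)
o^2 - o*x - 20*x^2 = (o - 5*x)*(o + 4*x)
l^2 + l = l*(l + 1)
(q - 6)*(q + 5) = q^2 - q - 30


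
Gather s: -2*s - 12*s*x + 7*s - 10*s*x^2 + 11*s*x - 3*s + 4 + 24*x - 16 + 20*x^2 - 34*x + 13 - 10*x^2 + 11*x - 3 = s*(-10*x^2 - x + 2) + 10*x^2 + x - 2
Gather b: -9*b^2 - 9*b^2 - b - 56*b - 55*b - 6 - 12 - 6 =-18*b^2 - 112*b - 24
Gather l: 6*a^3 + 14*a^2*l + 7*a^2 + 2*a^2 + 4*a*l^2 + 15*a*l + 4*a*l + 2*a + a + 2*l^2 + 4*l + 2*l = 6*a^3 + 9*a^2 + 3*a + l^2*(4*a + 2) + l*(14*a^2 + 19*a + 6)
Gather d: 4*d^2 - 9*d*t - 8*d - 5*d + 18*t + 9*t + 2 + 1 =4*d^2 + d*(-9*t - 13) + 27*t + 3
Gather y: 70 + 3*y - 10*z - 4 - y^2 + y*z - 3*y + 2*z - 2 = -y^2 + y*z - 8*z + 64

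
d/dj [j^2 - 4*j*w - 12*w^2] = 2*j - 4*w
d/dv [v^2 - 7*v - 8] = 2*v - 7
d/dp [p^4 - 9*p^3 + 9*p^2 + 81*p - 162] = 4*p^3 - 27*p^2 + 18*p + 81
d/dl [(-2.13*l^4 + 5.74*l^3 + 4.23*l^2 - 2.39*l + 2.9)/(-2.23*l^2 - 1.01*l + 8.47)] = (9.4998*l^5 - 6.3463*l^4 - 83.7592*l^3 + 136.2514*l^2 + 84.5902*l - 17.3143)/(4.9729*l^4 + 4.5046*l^3 - 36.7561*l^2 - 17.1094*l + 71.7409)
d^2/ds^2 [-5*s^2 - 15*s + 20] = -10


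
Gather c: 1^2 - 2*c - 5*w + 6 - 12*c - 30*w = -14*c - 35*w + 7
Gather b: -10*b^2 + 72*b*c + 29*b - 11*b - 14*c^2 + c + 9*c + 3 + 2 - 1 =-10*b^2 + b*(72*c + 18) - 14*c^2 + 10*c + 4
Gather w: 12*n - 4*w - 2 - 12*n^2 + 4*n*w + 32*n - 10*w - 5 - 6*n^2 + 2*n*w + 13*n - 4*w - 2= -18*n^2 + 57*n + w*(6*n - 18) - 9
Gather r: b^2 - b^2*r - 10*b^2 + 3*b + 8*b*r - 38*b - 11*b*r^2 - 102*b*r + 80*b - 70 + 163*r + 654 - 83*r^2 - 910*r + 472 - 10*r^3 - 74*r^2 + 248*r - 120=-9*b^2 + 45*b - 10*r^3 + r^2*(-11*b - 157) + r*(-b^2 - 94*b - 499) + 936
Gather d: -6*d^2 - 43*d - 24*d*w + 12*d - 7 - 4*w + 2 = -6*d^2 + d*(-24*w - 31) - 4*w - 5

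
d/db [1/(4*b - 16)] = -1/(4*(b - 4)^2)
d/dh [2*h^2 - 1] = 4*h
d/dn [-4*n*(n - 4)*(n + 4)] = 64 - 12*n^2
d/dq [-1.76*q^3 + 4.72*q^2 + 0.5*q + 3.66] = -5.28*q^2 + 9.44*q + 0.5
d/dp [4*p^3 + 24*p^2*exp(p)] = 12*p*(2*p*exp(p) + p + 4*exp(p))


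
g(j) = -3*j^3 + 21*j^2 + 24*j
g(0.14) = 3.76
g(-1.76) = 39.16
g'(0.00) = 24.00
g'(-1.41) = -53.11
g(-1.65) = 31.05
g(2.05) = 111.61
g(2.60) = 151.63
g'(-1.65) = -69.80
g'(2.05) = 72.28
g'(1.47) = 66.29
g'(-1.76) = -77.80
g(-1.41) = 16.32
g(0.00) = 0.00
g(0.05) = 1.25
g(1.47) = 71.13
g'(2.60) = 72.36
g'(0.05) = 26.08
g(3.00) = 180.00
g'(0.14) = 29.70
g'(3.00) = 69.00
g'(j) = -9*j^2 + 42*j + 24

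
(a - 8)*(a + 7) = a^2 - a - 56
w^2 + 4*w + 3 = (w + 1)*(w + 3)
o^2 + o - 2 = (o - 1)*(o + 2)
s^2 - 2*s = s*(s - 2)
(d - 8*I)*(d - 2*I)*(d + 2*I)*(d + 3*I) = d^4 - 5*I*d^3 + 28*d^2 - 20*I*d + 96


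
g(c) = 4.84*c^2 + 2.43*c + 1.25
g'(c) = 9.68*c + 2.43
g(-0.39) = 1.04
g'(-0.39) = -1.35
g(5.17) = 143.18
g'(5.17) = 52.48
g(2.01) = 25.69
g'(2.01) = 21.89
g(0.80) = 6.29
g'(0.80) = 10.17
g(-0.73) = 2.06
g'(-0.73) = -4.64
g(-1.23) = 5.58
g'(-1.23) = -9.48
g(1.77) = 20.71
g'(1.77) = 19.56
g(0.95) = 7.93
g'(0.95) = 11.63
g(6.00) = 190.07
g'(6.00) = 60.51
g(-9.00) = 371.42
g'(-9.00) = -84.69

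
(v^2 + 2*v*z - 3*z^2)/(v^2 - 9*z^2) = (-v + z)/(-v + 3*z)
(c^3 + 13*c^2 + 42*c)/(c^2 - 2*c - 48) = c*(c + 7)/(c - 8)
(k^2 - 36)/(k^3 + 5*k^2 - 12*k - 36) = (k - 6)/(k^2 - k - 6)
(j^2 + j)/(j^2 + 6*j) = (j + 1)/(j + 6)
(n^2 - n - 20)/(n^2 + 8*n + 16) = (n - 5)/(n + 4)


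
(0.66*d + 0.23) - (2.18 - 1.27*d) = 1.93*d - 1.95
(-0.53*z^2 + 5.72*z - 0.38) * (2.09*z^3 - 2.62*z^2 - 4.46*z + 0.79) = -1.1077*z^5 + 13.3434*z^4 - 13.4168*z^3 - 24.9343*z^2 + 6.2136*z - 0.3002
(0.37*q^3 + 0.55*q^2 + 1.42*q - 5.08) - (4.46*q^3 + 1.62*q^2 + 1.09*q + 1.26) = -4.09*q^3 - 1.07*q^2 + 0.33*q - 6.34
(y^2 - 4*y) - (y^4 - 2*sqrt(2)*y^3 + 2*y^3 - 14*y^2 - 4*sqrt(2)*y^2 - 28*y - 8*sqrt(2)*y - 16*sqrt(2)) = -y^4 - 2*y^3 + 2*sqrt(2)*y^3 + 4*sqrt(2)*y^2 + 15*y^2 + 8*sqrt(2)*y + 24*y + 16*sqrt(2)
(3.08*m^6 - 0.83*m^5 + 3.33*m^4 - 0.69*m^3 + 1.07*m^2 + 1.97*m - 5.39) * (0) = 0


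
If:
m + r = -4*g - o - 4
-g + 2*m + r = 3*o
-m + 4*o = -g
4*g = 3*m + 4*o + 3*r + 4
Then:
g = -1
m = -33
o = -8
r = 41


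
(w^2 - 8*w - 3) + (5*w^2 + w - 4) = 6*w^2 - 7*w - 7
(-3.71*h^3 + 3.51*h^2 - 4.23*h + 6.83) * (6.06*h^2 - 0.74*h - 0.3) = -22.4826*h^5 + 24.016*h^4 - 27.1182*h^3 + 43.467*h^2 - 3.7852*h - 2.049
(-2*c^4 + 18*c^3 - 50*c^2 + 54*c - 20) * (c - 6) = -2*c^5 + 30*c^4 - 158*c^3 + 354*c^2 - 344*c + 120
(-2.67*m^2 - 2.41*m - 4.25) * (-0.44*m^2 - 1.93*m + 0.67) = 1.1748*m^4 + 6.2135*m^3 + 4.7324*m^2 + 6.5878*m - 2.8475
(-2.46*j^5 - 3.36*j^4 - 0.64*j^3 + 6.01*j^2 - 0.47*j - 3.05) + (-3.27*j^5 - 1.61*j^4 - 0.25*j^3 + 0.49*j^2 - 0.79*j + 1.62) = -5.73*j^5 - 4.97*j^4 - 0.89*j^3 + 6.5*j^2 - 1.26*j - 1.43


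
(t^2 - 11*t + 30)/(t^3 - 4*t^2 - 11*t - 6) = (t - 5)/(t^2 + 2*t + 1)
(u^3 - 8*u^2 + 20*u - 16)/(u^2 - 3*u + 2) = (u^2 - 6*u + 8)/(u - 1)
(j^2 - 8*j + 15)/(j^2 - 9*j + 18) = (j - 5)/(j - 6)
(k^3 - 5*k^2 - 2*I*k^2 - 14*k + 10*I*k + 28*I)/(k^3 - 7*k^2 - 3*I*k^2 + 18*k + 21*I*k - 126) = (k^2 + 2*k*(1 - I) - 4*I)/(k^2 - 3*I*k + 18)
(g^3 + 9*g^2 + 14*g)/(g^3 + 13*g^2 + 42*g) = (g + 2)/(g + 6)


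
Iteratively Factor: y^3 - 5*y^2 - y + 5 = (y - 5)*(y^2 - 1) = (y - 5)*(y - 1)*(y + 1)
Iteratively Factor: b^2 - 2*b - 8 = (b - 4)*(b + 2)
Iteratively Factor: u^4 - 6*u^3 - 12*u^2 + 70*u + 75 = (u - 5)*(u^3 - u^2 - 17*u - 15) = (u - 5)*(u + 3)*(u^2 - 4*u - 5) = (u - 5)^2*(u + 3)*(u + 1)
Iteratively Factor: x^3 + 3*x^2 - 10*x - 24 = (x - 3)*(x^2 + 6*x + 8) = (x - 3)*(x + 2)*(x + 4)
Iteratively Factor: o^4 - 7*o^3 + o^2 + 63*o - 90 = (o + 3)*(o^3 - 10*o^2 + 31*o - 30) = (o - 5)*(o + 3)*(o^2 - 5*o + 6) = (o - 5)*(o - 2)*(o + 3)*(o - 3)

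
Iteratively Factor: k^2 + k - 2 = (k - 1)*(k + 2)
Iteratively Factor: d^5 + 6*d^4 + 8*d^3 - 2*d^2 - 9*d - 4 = (d + 1)*(d^4 + 5*d^3 + 3*d^2 - 5*d - 4) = (d + 1)^2*(d^3 + 4*d^2 - d - 4) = (d - 1)*(d + 1)^2*(d^2 + 5*d + 4) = (d - 1)*(d + 1)^3*(d + 4)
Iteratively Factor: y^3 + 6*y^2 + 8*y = (y)*(y^2 + 6*y + 8) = y*(y + 4)*(y + 2)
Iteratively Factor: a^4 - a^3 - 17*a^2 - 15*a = (a + 1)*(a^3 - 2*a^2 - 15*a) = (a - 5)*(a + 1)*(a^2 + 3*a) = a*(a - 5)*(a + 1)*(a + 3)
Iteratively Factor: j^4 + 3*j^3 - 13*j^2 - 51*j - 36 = (j + 3)*(j^3 - 13*j - 12) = (j + 1)*(j + 3)*(j^2 - j - 12) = (j - 4)*(j + 1)*(j + 3)*(j + 3)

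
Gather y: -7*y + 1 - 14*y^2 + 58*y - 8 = -14*y^2 + 51*y - 7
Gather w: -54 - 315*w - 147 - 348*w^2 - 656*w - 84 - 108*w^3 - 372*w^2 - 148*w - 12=-108*w^3 - 720*w^2 - 1119*w - 297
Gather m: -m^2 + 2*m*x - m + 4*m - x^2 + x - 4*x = -m^2 + m*(2*x + 3) - x^2 - 3*x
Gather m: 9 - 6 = 3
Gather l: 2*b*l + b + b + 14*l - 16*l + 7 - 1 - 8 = 2*b + l*(2*b - 2) - 2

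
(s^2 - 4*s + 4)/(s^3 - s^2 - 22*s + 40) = (s - 2)/(s^2 + s - 20)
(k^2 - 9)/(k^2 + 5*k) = (k^2 - 9)/(k*(k + 5))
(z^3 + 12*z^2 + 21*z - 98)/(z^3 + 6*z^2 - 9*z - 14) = (z + 7)/(z + 1)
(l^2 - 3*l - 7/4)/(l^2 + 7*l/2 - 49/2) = (l + 1/2)/(l + 7)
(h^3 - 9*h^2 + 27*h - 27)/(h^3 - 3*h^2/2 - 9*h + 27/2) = 2*(h^2 - 6*h + 9)/(2*h^2 + 3*h - 9)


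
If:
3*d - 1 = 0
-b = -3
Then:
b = 3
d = 1/3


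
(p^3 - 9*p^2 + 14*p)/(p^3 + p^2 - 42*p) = (p^2 - 9*p + 14)/(p^2 + p - 42)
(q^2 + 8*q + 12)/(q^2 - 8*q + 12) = (q^2 + 8*q + 12)/(q^2 - 8*q + 12)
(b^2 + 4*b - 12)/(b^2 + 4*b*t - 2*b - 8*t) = (b + 6)/(b + 4*t)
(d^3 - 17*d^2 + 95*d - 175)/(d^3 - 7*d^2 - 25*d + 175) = (d - 5)/(d + 5)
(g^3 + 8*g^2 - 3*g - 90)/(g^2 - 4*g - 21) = (-g^3 - 8*g^2 + 3*g + 90)/(-g^2 + 4*g + 21)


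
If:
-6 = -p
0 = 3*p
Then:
No Solution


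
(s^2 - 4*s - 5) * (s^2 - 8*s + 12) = s^4 - 12*s^3 + 39*s^2 - 8*s - 60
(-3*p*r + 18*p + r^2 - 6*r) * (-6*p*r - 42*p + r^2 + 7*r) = 18*p^2*r^2 + 18*p^2*r - 756*p^2 - 9*p*r^3 - 9*p*r^2 + 378*p*r + r^4 + r^3 - 42*r^2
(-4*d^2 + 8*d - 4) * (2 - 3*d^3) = 12*d^5 - 24*d^4 + 12*d^3 - 8*d^2 + 16*d - 8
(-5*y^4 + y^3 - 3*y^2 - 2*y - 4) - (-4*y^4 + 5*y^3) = -y^4 - 4*y^3 - 3*y^2 - 2*y - 4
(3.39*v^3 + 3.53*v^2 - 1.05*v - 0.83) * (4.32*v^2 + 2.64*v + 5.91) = 14.6448*v^5 + 24.1992*v^4 + 24.8181*v^3 + 14.5047*v^2 - 8.3967*v - 4.9053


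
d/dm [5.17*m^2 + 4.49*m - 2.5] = 10.34*m + 4.49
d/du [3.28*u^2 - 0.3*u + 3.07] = 6.56*u - 0.3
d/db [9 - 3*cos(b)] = 3*sin(b)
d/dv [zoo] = 0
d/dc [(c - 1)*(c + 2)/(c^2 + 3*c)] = 2*(c^2 + 2*c + 3)/(c^2*(c^2 + 6*c + 9))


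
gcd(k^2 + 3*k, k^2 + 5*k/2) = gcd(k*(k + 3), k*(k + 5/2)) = k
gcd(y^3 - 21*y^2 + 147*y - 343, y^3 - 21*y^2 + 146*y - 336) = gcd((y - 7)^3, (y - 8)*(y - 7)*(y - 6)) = y - 7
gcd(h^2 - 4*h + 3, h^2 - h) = h - 1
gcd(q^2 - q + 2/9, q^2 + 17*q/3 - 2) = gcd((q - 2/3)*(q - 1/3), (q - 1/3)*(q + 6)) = q - 1/3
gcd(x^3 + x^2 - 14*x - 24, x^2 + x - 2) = x + 2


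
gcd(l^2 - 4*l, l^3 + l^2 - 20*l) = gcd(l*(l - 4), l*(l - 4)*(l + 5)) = l^2 - 4*l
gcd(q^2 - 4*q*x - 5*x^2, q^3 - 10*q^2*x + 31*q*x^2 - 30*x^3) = -q + 5*x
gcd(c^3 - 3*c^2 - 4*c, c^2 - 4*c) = c^2 - 4*c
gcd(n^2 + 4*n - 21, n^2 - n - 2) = 1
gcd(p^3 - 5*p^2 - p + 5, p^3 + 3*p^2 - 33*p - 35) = p^2 - 4*p - 5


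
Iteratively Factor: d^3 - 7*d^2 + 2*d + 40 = (d - 5)*(d^2 - 2*d - 8) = (d - 5)*(d + 2)*(d - 4)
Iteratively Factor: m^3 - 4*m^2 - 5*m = (m - 5)*(m^2 + m) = (m - 5)*(m + 1)*(m)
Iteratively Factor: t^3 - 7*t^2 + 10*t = (t)*(t^2 - 7*t + 10) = t*(t - 2)*(t - 5)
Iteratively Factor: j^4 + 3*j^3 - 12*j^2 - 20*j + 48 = (j + 4)*(j^3 - j^2 - 8*j + 12) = (j + 3)*(j + 4)*(j^2 - 4*j + 4) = (j - 2)*(j + 3)*(j + 4)*(j - 2)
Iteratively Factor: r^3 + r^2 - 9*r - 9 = (r + 3)*(r^2 - 2*r - 3) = (r - 3)*(r + 3)*(r + 1)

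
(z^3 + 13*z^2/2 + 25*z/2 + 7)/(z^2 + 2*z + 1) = (z^2 + 11*z/2 + 7)/(z + 1)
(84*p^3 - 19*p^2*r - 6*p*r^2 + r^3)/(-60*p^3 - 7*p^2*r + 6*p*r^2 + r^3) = (-7*p + r)/(5*p + r)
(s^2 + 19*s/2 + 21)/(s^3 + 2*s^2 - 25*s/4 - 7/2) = 2*(s + 6)/(2*s^2 - 3*s - 2)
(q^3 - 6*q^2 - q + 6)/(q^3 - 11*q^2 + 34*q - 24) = (q + 1)/(q - 4)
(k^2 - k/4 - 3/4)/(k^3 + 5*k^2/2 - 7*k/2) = (4*k + 3)/(2*k*(2*k + 7))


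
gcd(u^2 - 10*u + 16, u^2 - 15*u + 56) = u - 8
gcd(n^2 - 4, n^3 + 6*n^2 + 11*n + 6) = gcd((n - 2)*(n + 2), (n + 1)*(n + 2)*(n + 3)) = n + 2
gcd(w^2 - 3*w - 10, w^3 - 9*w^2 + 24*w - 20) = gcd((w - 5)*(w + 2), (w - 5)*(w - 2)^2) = w - 5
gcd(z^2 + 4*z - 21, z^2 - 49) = z + 7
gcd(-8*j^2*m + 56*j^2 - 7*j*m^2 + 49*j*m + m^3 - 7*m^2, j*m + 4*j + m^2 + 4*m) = j + m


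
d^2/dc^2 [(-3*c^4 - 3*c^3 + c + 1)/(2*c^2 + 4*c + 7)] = 2*(-12*c^6 - 72*c^5 - 270*c^4 - 674*c^3 - 1122*c^2 - 459*c - 26)/(8*c^6 + 48*c^5 + 180*c^4 + 400*c^3 + 630*c^2 + 588*c + 343)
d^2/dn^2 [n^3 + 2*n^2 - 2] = 6*n + 4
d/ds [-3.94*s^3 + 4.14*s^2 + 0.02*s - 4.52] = -11.82*s^2 + 8.28*s + 0.02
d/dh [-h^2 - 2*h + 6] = -2*h - 2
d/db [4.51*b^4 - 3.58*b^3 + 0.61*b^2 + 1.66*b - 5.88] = 18.04*b^3 - 10.74*b^2 + 1.22*b + 1.66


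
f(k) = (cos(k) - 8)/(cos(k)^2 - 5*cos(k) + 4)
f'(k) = (2*sin(k)*cos(k) - 5*sin(k))*(cos(k) - 8)/(cos(k)^2 - 5*cos(k) + 4)^2 - sin(k)/(cos(k)^2 - 5*cos(k) + 4)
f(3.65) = -0.97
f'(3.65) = -0.30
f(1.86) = -1.50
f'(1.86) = 1.28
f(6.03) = -72.75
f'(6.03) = -575.02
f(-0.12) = -324.02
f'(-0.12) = -5401.21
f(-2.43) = -1.05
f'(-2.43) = -0.45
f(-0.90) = -5.77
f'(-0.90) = -12.67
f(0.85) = -6.46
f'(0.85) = 15.07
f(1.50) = -2.17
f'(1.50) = 2.61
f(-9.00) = -0.95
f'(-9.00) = -0.24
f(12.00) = -14.52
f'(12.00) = -51.28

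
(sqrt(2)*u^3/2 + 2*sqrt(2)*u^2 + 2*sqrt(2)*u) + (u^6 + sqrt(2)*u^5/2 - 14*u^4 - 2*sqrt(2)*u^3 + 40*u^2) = u^6 + sqrt(2)*u^5/2 - 14*u^4 - 3*sqrt(2)*u^3/2 + 2*sqrt(2)*u^2 + 40*u^2 + 2*sqrt(2)*u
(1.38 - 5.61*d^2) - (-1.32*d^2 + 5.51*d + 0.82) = -4.29*d^2 - 5.51*d + 0.56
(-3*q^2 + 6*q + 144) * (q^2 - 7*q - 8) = -3*q^4 + 27*q^3 + 126*q^2 - 1056*q - 1152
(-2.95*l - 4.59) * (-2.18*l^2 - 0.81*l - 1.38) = 6.431*l^3 + 12.3957*l^2 + 7.7889*l + 6.3342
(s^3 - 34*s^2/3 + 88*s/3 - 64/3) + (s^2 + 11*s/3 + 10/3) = s^3 - 31*s^2/3 + 33*s - 18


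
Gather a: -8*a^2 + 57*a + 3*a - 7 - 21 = -8*a^2 + 60*a - 28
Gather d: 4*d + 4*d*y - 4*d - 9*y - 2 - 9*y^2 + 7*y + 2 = 4*d*y - 9*y^2 - 2*y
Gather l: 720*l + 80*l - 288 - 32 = 800*l - 320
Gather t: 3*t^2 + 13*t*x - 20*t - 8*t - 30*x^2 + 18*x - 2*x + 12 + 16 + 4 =3*t^2 + t*(13*x - 28) - 30*x^2 + 16*x + 32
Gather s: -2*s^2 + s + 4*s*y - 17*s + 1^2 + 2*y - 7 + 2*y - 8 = -2*s^2 + s*(4*y - 16) + 4*y - 14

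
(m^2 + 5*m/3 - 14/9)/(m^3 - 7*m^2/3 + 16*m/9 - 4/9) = (3*m + 7)/(3*m^2 - 5*m + 2)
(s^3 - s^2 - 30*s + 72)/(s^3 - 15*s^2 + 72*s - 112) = (s^2 + 3*s - 18)/(s^2 - 11*s + 28)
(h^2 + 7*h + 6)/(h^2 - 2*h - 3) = (h + 6)/(h - 3)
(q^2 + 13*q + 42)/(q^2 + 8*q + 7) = (q + 6)/(q + 1)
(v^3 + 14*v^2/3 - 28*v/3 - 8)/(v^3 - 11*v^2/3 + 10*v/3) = (3*v^2 + 20*v + 12)/(v*(3*v - 5))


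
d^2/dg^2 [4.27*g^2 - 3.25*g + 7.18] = 8.54000000000000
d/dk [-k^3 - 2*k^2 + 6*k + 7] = -3*k^2 - 4*k + 6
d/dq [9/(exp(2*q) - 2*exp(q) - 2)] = 18*(1 - exp(q))*exp(q)/(-exp(2*q) + 2*exp(q) + 2)^2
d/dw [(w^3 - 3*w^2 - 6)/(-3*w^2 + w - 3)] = (3*w*(2 - w)*(3*w^2 - w + 3) - (6*w - 1)*(-w^3 + 3*w^2 + 6))/(3*w^2 - w + 3)^2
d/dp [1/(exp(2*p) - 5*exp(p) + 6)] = (5 - 2*exp(p))*exp(p)/(exp(2*p) - 5*exp(p) + 6)^2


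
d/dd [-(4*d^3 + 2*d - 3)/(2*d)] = -4*d - 3/(2*d^2)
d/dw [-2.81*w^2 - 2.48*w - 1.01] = -5.62*w - 2.48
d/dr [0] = 0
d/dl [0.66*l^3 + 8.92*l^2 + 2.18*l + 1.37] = 1.98*l^2 + 17.84*l + 2.18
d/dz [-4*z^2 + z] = 1 - 8*z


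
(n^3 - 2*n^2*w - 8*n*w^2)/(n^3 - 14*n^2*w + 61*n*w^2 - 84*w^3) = n*(n + 2*w)/(n^2 - 10*n*w + 21*w^2)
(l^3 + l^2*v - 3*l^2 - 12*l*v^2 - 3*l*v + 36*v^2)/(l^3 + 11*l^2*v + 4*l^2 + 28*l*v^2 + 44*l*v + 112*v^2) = (l^2 - 3*l*v - 3*l + 9*v)/(l^2 + 7*l*v + 4*l + 28*v)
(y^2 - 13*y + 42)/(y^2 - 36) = (y - 7)/(y + 6)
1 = 1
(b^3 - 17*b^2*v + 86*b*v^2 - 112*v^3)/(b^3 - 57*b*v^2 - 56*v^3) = (b^2 - 9*b*v + 14*v^2)/(b^2 + 8*b*v + 7*v^2)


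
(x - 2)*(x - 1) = x^2 - 3*x + 2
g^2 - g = g*(g - 1)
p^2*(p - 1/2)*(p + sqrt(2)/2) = p^4 - p^3/2 + sqrt(2)*p^3/2 - sqrt(2)*p^2/4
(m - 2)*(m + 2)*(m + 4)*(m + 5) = m^4 + 9*m^3 + 16*m^2 - 36*m - 80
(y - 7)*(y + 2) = y^2 - 5*y - 14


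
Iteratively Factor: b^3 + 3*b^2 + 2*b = (b + 2)*(b^2 + b) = b*(b + 2)*(b + 1)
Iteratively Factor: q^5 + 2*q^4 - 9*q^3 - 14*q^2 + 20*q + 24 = (q - 2)*(q^4 + 4*q^3 - q^2 - 16*q - 12) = (q - 2)^2*(q^3 + 6*q^2 + 11*q + 6) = (q - 2)^2*(q + 1)*(q^2 + 5*q + 6) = (q - 2)^2*(q + 1)*(q + 2)*(q + 3)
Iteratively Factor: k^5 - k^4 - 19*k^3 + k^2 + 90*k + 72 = (k - 4)*(k^4 + 3*k^3 - 7*k^2 - 27*k - 18) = (k - 4)*(k + 3)*(k^3 - 7*k - 6) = (k - 4)*(k + 2)*(k + 3)*(k^2 - 2*k - 3) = (k - 4)*(k + 1)*(k + 2)*(k + 3)*(k - 3)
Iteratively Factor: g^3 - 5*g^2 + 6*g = (g - 2)*(g^2 - 3*g) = g*(g - 2)*(g - 3)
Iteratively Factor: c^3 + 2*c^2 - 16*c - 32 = (c + 4)*(c^2 - 2*c - 8) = (c + 2)*(c + 4)*(c - 4)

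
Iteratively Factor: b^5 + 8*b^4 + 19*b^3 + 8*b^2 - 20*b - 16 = (b - 1)*(b^4 + 9*b^3 + 28*b^2 + 36*b + 16) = (b - 1)*(b + 4)*(b^3 + 5*b^2 + 8*b + 4) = (b - 1)*(b + 1)*(b + 4)*(b^2 + 4*b + 4) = (b - 1)*(b + 1)*(b + 2)*(b + 4)*(b + 2)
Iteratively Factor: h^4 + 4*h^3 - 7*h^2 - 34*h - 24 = (h - 3)*(h^3 + 7*h^2 + 14*h + 8) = (h - 3)*(h + 2)*(h^2 + 5*h + 4) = (h - 3)*(h + 1)*(h + 2)*(h + 4)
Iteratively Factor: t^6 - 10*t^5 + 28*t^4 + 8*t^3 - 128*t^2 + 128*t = (t - 4)*(t^5 - 6*t^4 + 4*t^3 + 24*t^2 - 32*t) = (t - 4)*(t + 2)*(t^4 - 8*t^3 + 20*t^2 - 16*t) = t*(t - 4)*(t + 2)*(t^3 - 8*t^2 + 20*t - 16) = t*(t - 4)^2*(t + 2)*(t^2 - 4*t + 4) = t*(t - 4)^2*(t - 2)*(t + 2)*(t - 2)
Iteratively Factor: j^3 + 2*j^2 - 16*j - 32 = (j + 4)*(j^2 - 2*j - 8) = (j + 2)*(j + 4)*(j - 4)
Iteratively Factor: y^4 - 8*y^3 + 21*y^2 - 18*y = (y - 2)*(y^3 - 6*y^2 + 9*y) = y*(y - 2)*(y^2 - 6*y + 9) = y*(y - 3)*(y - 2)*(y - 3)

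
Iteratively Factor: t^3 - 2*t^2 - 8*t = (t - 4)*(t^2 + 2*t) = (t - 4)*(t + 2)*(t)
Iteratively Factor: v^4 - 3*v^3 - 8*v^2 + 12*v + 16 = (v + 2)*(v^3 - 5*v^2 + 2*v + 8) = (v - 4)*(v + 2)*(v^2 - v - 2) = (v - 4)*(v + 1)*(v + 2)*(v - 2)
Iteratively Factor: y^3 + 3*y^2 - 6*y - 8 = (y - 2)*(y^2 + 5*y + 4) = (y - 2)*(y + 4)*(y + 1)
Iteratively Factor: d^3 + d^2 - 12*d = (d + 4)*(d^2 - 3*d) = (d - 3)*(d + 4)*(d)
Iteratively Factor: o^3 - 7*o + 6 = (o - 2)*(o^2 + 2*o - 3) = (o - 2)*(o + 3)*(o - 1)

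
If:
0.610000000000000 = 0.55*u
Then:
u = 1.11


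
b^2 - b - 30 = (b - 6)*(b + 5)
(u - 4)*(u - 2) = u^2 - 6*u + 8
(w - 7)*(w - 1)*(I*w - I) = I*w^3 - 9*I*w^2 + 15*I*w - 7*I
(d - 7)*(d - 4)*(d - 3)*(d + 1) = d^4 - 13*d^3 + 47*d^2 - 23*d - 84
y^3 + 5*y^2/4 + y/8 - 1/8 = (y - 1/4)*(y + 1/2)*(y + 1)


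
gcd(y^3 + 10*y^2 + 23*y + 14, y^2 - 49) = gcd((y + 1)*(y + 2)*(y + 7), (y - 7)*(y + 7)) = y + 7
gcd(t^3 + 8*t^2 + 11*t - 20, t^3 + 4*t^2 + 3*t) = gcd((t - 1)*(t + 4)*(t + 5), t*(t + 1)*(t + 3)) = 1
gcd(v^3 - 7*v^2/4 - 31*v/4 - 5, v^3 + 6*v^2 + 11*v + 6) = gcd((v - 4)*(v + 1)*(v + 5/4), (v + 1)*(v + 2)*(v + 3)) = v + 1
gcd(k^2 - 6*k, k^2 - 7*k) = k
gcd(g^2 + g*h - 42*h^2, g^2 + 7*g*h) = g + 7*h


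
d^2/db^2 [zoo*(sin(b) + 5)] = zoo*sin(b)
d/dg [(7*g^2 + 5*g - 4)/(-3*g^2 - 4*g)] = (-13*g^2 - 24*g - 16)/(g^2*(9*g^2 + 24*g + 16))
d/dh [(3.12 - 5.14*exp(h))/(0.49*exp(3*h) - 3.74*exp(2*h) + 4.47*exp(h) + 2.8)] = (5.0372*exp(3*h) - 23.81*exp(2*h) + 23.3376*exp(h) - 28.3384)*exp(h)/(0.2401*exp(6*h) - 3.6652*exp(5*h) + 18.3682*exp(4*h) - 30.6916*exp(3*h) - 0.963100000000001*exp(2*h) + 25.032*exp(h) + 7.84)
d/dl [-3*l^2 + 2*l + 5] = 2 - 6*l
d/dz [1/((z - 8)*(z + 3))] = (5 - 2*z)/(z^4 - 10*z^3 - 23*z^2 + 240*z + 576)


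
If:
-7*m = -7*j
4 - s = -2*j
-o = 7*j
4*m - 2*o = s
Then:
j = 1/4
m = 1/4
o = -7/4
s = 9/2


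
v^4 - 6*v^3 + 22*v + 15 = (v - 5)*(v - 3)*(v + 1)^2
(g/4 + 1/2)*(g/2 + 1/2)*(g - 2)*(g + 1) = g^4/8 + g^3/4 - 3*g^2/8 - g - 1/2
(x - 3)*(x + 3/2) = x^2 - 3*x/2 - 9/2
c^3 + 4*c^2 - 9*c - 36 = (c - 3)*(c + 3)*(c + 4)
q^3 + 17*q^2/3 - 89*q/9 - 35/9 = (q - 5/3)*(q + 1/3)*(q + 7)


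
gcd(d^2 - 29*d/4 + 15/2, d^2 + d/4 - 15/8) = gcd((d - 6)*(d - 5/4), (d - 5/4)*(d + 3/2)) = d - 5/4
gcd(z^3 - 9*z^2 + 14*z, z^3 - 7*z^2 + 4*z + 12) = z - 2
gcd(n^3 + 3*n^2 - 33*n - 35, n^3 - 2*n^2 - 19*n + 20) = n - 5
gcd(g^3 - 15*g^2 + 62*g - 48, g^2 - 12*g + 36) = g - 6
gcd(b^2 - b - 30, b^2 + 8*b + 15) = b + 5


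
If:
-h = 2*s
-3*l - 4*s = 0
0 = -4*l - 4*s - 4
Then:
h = -6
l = -4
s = 3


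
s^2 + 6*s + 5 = (s + 1)*(s + 5)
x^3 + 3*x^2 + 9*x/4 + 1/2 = (x + 1/2)^2*(x + 2)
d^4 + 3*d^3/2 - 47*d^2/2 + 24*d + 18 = (d - 3)*(d - 2)*(d + 1/2)*(d + 6)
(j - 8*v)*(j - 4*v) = j^2 - 12*j*v + 32*v^2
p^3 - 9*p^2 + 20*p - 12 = (p - 6)*(p - 2)*(p - 1)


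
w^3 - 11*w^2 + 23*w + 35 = (w - 7)*(w - 5)*(w + 1)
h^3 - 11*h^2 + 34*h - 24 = (h - 6)*(h - 4)*(h - 1)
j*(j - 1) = j^2 - j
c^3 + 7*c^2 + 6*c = c*(c + 1)*(c + 6)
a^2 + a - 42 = (a - 6)*(a + 7)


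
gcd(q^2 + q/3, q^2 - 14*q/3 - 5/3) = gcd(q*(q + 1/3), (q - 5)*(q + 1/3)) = q + 1/3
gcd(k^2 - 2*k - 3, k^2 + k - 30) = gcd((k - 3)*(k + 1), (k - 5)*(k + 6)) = 1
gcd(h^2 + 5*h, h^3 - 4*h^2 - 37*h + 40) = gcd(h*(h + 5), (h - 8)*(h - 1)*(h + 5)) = h + 5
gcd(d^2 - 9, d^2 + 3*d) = d + 3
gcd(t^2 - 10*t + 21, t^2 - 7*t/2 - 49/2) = t - 7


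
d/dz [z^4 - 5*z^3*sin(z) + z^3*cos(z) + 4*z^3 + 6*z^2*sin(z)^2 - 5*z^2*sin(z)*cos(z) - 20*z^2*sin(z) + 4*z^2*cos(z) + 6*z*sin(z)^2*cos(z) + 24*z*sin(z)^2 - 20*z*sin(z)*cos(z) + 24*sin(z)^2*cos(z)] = -z^3*sin(z) - 5*z^3*cos(z) + 4*z^3 - 19*z^2*sin(z) + 6*z^2*sin(2*z) - 17*z^2*cos(z) - 5*z^2*cos(2*z) + 12*z^2 - 83*z*sin(z)/2 + 19*z*sin(2*z) + 9*z*sin(3*z)/2 + 8*z*cos(z) - 26*z*cos(2*z) + 6*z - 6*sin(z) - 10*sin(2*z) + 18*sin(3*z) + 3*cos(z)/2 - 12*cos(2*z) - 3*cos(3*z)/2 + 12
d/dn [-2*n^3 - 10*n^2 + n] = -6*n^2 - 20*n + 1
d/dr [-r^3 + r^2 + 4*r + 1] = -3*r^2 + 2*r + 4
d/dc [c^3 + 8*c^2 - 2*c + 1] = 3*c^2 + 16*c - 2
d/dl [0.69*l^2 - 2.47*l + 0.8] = 1.38*l - 2.47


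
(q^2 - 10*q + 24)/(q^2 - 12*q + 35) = (q^2 - 10*q + 24)/(q^2 - 12*q + 35)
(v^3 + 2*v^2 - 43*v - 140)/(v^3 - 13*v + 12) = (v^2 - 2*v - 35)/(v^2 - 4*v + 3)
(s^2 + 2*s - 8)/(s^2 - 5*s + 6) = (s + 4)/(s - 3)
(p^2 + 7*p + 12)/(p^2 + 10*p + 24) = (p + 3)/(p + 6)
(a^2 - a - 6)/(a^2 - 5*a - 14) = (a - 3)/(a - 7)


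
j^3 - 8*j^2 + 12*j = j*(j - 6)*(j - 2)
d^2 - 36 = (d - 6)*(d + 6)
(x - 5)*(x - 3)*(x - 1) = x^3 - 9*x^2 + 23*x - 15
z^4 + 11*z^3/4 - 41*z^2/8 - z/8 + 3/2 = (z - 1)*(z - 3/4)*(z + 1/2)*(z + 4)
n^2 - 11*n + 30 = (n - 6)*(n - 5)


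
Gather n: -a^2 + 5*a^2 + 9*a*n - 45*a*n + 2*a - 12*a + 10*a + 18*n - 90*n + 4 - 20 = 4*a^2 + n*(-36*a - 72) - 16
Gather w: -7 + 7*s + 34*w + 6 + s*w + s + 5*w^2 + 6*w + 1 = 8*s + 5*w^2 + w*(s + 40)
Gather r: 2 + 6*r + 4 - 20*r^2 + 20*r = -20*r^2 + 26*r + 6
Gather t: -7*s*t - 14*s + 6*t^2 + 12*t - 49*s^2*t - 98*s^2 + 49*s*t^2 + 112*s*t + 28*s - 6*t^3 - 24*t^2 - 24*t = -98*s^2 + 14*s - 6*t^3 + t^2*(49*s - 18) + t*(-49*s^2 + 105*s - 12)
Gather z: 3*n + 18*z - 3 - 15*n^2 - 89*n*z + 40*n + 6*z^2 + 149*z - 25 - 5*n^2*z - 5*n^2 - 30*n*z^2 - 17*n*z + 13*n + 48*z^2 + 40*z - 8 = -20*n^2 + 56*n + z^2*(54 - 30*n) + z*(-5*n^2 - 106*n + 207) - 36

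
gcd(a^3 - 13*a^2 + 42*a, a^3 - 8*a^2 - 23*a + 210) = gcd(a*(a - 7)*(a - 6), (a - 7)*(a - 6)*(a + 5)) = a^2 - 13*a + 42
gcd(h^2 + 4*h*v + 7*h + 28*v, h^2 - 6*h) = 1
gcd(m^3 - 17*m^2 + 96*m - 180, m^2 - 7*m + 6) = m - 6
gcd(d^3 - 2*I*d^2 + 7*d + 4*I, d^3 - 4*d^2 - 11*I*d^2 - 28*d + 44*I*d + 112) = d - 4*I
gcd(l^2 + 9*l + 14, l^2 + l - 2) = l + 2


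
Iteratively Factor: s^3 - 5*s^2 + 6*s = (s - 2)*(s^2 - 3*s) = s*(s - 2)*(s - 3)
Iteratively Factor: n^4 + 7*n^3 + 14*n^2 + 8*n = (n + 4)*(n^3 + 3*n^2 + 2*n) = n*(n + 4)*(n^2 + 3*n + 2) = n*(n + 1)*(n + 4)*(n + 2)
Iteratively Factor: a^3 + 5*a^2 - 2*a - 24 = (a + 3)*(a^2 + 2*a - 8) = (a - 2)*(a + 3)*(a + 4)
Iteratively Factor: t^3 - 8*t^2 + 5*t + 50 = (t + 2)*(t^2 - 10*t + 25) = (t - 5)*(t + 2)*(t - 5)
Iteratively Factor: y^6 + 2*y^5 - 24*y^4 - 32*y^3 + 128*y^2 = (y)*(y^5 + 2*y^4 - 24*y^3 - 32*y^2 + 128*y) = y*(y - 2)*(y^4 + 4*y^3 - 16*y^2 - 64*y) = y*(y - 4)*(y - 2)*(y^3 + 8*y^2 + 16*y) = y*(y - 4)*(y - 2)*(y + 4)*(y^2 + 4*y) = y^2*(y - 4)*(y - 2)*(y + 4)*(y + 4)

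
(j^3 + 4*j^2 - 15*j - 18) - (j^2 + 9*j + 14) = j^3 + 3*j^2 - 24*j - 32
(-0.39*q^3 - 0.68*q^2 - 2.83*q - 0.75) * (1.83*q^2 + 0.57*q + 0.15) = -0.7137*q^5 - 1.4667*q^4 - 5.625*q^3 - 3.0876*q^2 - 0.852*q - 0.1125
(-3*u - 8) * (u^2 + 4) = -3*u^3 - 8*u^2 - 12*u - 32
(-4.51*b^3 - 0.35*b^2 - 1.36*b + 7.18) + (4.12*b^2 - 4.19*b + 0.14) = -4.51*b^3 + 3.77*b^2 - 5.55*b + 7.32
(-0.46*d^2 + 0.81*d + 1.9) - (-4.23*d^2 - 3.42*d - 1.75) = 3.77*d^2 + 4.23*d + 3.65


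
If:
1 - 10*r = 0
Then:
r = 1/10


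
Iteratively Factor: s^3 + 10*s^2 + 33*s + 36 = (s + 3)*(s^2 + 7*s + 12) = (s + 3)*(s + 4)*(s + 3)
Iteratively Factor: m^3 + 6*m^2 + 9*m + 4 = (m + 1)*(m^2 + 5*m + 4) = (m + 1)^2*(m + 4)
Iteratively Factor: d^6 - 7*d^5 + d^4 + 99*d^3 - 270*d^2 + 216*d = (d - 3)*(d^5 - 4*d^4 - 11*d^3 + 66*d^2 - 72*d) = (d - 3)^2*(d^4 - d^3 - 14*d^2 + 24*d) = d*(d - 3)^2*(d^3 - d^2 - 14*d + 24) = d*(d - 3)^3*(d^2 + 2*d - 8) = d*(d - 3)^3*(d + 4)*(d - 2)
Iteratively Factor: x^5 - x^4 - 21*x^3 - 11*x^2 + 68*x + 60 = (x - 5)*(x^4 + 4*x^3 - x^2 - 16*x - 12) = (x - 5)*(x - 2)*(x^3 + 6*x^2 + 11*x + 6) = (x - 5)*(x - 2)*(x + 3)*(x^2 + 3*x + 2) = (x - 5)*(x - 2)*(x + 1)*(x + 3)*(x + 2)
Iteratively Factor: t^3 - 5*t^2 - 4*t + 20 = (t - 2)*(t^2 - 3*t - 10) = (t - 5)*(t - 2)*(t + 2)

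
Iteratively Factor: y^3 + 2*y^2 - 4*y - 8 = (y + 2)*(y^2 - 4) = (y - 2)*(y + 2)*(y + 2)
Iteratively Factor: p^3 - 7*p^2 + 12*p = (p - 4)*(p^2 - 3*p) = (p - 4)*(p - 3)*(p)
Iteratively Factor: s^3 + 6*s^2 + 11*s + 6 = (s + 2)*(s^2 + 4*s + 3) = (s + 2)*(s + 3)*(s + 1)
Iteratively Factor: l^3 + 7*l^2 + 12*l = (l + 4)*(l^2 + 3*l) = (l + 3)*(l + 4)*(l)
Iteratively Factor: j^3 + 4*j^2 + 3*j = (j + 3)*(j^2 + j) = (j + 1)*(j + 3)*(j)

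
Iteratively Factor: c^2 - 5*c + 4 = (c - 1)*(c - 4)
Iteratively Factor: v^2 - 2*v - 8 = (v + 2)*(v - 4)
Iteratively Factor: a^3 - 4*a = (a - 2)*(a^2 + 2*a) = a*(a - 2)*(a + 2)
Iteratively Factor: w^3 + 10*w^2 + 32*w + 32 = (w + 4)*(w^2 + 6*w + 8) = (w + 2)*(w + 4)*(w + 4)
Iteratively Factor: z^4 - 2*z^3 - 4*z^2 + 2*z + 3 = (z - 1)*(z^3 - z^2 - 5*z - 3) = (z - 1)*(z + 1)*(z^2 - 2*z - 3) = (z - 1)*(z + 1)^2*(z - 3)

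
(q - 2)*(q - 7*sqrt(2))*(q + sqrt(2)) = q^3 - 6*sqrt(2)*q^2 - 2*q^2 - 14*q + 12*sqrt(2)*q + 28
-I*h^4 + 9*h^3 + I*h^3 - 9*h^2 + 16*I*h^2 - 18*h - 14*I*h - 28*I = (h - 2)*(h + 2*I)*(h + 7*I)*(-I*h - I)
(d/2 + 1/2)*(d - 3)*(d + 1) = d^3/2 - d^2/2 - 5*d/2 - 3/2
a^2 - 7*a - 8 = (a - 8)*(a + 1)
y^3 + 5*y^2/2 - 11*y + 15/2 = (y - 3/2)*(y - 1)*(y + 5)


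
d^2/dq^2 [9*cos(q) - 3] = -9*cos(q)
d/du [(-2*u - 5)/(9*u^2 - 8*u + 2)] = 2*(9*u^2 + 45*u - 22)/(81*u^4 - 144*u^3 + 100*u^2 - 32*u + 4)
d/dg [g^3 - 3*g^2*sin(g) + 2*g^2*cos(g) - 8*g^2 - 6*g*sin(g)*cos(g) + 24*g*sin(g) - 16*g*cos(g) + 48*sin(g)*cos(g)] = -2*g^2*sin(g) - 3*g^2*cos(g) + 3*g^2 + 10*g*sin(g) + 28*g*cos(g) - 6*g*cos(2*g) - 16*g + 24*sin(g) - 3*sin(2*g) - 16*cos(g) + 48*cos(2*g)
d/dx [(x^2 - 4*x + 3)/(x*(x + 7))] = (11*x^2 - 6*x - 21)/(x^2*(x^2 + 14*x + 49))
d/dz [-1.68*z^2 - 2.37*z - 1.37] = -3.36*z - 2.37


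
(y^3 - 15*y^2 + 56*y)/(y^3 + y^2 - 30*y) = (y^2 - 15*y + 56)/(y^2 + y - 30)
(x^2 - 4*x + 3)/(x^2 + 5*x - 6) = (x - 3)/(x + 6)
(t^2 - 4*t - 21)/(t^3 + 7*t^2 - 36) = (t - 7)/(t^2 + 4*t - 12)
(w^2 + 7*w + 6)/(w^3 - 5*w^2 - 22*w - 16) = (w + 6)/(w^2 - 6*w - 16)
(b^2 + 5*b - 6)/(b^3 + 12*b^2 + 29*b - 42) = 1/(b + 7)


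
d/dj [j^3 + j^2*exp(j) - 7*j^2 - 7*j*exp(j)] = j^2*exp(j) + 3*j^2 - 5*j*exp(j) - 14*j - 7*exp(j)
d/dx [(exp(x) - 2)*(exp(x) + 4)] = 2*(exp(x) + 1)*exp(x)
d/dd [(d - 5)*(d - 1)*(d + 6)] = 3*d^2 - 31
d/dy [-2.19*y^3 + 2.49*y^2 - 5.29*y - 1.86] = -6.57*y^2 + 4.98*y - 5.29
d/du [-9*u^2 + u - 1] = 1 - 18*u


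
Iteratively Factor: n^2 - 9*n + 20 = (n - 4)*(n - 5)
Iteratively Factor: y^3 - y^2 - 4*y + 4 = (y + 2)*(y^2 - 3*y + 2) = (y - 1)*(y + 2)*(y - 2)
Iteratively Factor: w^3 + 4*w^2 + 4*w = (w)*(w^2 + 4*w + 4) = w*(w + 2)*(w + 2)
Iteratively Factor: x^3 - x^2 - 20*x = (x - 5)*(x^2 + 4*x) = (x - 5)*(x + 4)*(x)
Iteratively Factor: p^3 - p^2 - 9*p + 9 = (p - 1)*(p^2 - 9) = (p - 1)*(p + 3)*(p - 3)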